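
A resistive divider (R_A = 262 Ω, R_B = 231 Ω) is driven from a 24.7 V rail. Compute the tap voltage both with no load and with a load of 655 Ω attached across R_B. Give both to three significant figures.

Unloaded: 11.6 V; loaded: 9.75 V

Open-circuit: V = 24.7 × 231/(262 + 231) = 11.6 V.
With the load, R_B becomes R_B‖R_L = 170.8 Ω, so V = 24.7 × 170.8/432.8 = 9.75 V.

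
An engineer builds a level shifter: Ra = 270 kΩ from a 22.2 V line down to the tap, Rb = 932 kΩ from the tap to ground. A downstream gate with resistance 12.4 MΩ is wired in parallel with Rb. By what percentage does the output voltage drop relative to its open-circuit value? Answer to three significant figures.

The divider's output (Thévenin) resistance is Ra‖Rb = 209.4 kΩ.
Fractional drop under load = R_th/(R_th + R_L) = 209.4 / (209.4 + 12400) = 0.01660.
So the output falls by 1.66 %.

1.66 %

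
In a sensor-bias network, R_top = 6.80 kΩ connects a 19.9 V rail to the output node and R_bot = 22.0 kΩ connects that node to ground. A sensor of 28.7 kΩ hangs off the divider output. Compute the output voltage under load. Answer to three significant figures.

The load sits in parallel with R_bot: R_bot‖R_L = (22.0 × 28.7) / (22.0 + 28.7) = 12.45 kΩ.
V_out = 19.9 × 12.45 / (6.80 + 12.45) = 19.9 × 12.45/19.25 = 12.9 V.

V_out ≈ 12.9 V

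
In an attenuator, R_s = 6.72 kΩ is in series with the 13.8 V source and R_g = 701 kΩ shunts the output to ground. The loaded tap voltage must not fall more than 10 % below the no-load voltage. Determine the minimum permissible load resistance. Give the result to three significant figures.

R_L(min) ≈ 59.9 kΩ

Output resistance R_th = R_s‖R_g = (6.72 × 701)/707.7 = 6.656 kΩ.
The fractional drop is R_th/(R_th + R_L); requiring this ≤ 0.100 gives R_L ≥ R_th(1/0.100 − 1) = 6.656 × 9.000 = 59.9 kΩ.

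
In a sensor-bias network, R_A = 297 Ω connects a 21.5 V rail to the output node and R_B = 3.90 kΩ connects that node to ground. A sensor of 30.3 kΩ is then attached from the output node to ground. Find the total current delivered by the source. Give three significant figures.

I ≈ 5.73 mA

R_B‖R_L = 3455 Ω, so the source sees R_A + R_B‖R_L = 3752 Ω.
I = 21.5 V / 3752 Ω = 5.73 mA.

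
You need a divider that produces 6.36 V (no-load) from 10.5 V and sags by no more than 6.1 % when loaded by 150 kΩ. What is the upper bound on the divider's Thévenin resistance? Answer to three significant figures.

Loading drop = R_th/(R_th + R_L) ≤ 0.0610, so R_th ≤ R_L · ε/(1−ε) = 150 kΩ × 0.0610/0.9390 = 9.74 kΩ.
(Any R1, R2 with R2/(R1+R2) = 0.606 and R1‖R2 ≤ 9.74 kΩ will meet the spec.)

R_th ≤ 9.74 kΩ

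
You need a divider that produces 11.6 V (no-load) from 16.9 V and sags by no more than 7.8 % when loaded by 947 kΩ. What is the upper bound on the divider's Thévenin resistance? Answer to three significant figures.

R_th ≤ 80.1 kΩ

Loading drop = R_th/(R_th + R_L) ≤ 0.0780, so R_th ≤ R_L · ε/(1−ε) = 947 kΩ × 0.0780/0.9220 = 80.1 kΩ.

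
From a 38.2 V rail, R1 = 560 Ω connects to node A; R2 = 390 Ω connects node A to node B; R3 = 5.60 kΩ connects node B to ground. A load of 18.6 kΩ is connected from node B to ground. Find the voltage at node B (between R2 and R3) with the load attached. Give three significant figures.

V ≈ 31.3 V

At node B, R3 is in parallel with the load: R3‖R_L = 4304 Ω.
Below node A the resistance is R2 + (R3‖R_L) = 4694 Ω, so V_A = 38.2 × 4694/5254 = 34.13 V.
Then V_B = V_A × (R3‖R_L)/(R2 + R3‖R_L) = 34.13 × 4304/4694 = 31.3 V.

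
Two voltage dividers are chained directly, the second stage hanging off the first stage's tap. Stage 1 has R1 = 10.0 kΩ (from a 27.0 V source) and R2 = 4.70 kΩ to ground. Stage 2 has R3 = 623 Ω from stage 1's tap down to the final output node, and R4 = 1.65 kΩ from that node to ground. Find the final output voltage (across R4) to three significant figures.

Stage 2 presents R3+R4 = 2273 Ω as a load on stage 1's tap.
Stage 1's lower leg becomes R2‖(R3+R4) = 1532 Ω, so V_mid = 27.0 × 1532/11530 = 3.587 V.
Stage 2 is itself unloaded: V_out = V_mid × R4/(R3+R4) = 3.587 × 1650/2273 = 2.60 V.

V_out ≈ 2.60 V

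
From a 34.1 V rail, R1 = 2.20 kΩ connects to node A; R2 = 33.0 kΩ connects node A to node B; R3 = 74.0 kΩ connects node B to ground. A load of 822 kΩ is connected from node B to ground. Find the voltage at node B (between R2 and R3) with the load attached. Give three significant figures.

V ≈ 22.5 V

At node B, R3 is in parallel with the load: R3‖R_L = 67.89 kΩ.
Below node A the resistance is R2 + (R3‖R_L) = 100.9 kΩ, so V_A = 34.1 × 100.9/103.1 = 33.37 V.
Then V_B = V_A × (R3‖R_L)/(R2 + R3‖R_L) = 33.37 × 67.89/100.9 = 22.5 V.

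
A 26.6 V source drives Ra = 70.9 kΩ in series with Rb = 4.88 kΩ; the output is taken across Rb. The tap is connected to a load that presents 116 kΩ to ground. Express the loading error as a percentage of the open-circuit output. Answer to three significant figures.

The divider's output (Thévenin) resistance is Ra‖Rb = 4.566 kΩ.
Fractional drop under load = R_th/(R_th + R_L) = 4.566 / (4.566 + 116) = 0.03787.
So the output falls by 3.79 %.

3.79 %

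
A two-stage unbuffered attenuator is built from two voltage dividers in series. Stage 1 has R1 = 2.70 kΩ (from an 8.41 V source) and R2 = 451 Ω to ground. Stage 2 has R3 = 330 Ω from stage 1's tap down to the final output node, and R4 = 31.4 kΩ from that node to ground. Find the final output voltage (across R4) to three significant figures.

Stage 2 presents R3+R4 = 31730 Ω as a load on stage 1's tap.
Stage 1's lower leg becomes R2‖(R3+R4) = 444.7 Ω, so V_mid = 8.41 × 444.7/3145 = 1.189 V.
Stage 2 is itself unloaded: V_out = V_mid × R4/(R3+R4) = 1.189 × 31400/31730 = 1.18 V.

V_out ≈ 1.18 V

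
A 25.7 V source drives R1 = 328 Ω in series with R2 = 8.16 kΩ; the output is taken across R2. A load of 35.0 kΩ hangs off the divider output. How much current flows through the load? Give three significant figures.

R2‖R_L = 6617 Ω; V_out = 25.7 × 6617/6945 = 24.49 V.
I_L = V_out / R_L = 24.49 / 35.0 kΩ = 0.700 mA.

I_L ≈ 0.700 mA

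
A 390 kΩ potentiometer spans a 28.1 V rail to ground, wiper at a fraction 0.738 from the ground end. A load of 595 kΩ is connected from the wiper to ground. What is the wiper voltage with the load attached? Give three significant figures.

The wiper splits the pot into (1−α)R = 102.2 kΩ above and αR = 287.8 kΩ below.
Lower section ‖ load = 194.0 kΩ.
V_wiper = 28.1 × 194.0/(102.2 + 194.0) = 18.4 V.

V ≈ 18.4 V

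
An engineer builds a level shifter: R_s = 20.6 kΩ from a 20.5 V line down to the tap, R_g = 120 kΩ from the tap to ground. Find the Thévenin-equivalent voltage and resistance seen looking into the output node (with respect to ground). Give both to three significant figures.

V_th = 17.5 V, R_th = 17.6 kΩ

V_th is the open-circuit tap voltage: 20.5 × 120/(20.6 + 120) = 17.5 V.
With the supply zeroed, R_s and R_g appear in parallel from the tap: R_th = R_s‖R_g = (20.6 × 120)/140.6 = 17.6 kΩ.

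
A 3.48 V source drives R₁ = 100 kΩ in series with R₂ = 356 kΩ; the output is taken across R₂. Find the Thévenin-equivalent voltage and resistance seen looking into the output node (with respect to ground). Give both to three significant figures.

V_th = 2.72 V, R_th = 78.1 kΩ

V_th is the open-circuit tap voltage: 3.48 × 356/(100 + 356) = 2.72 V.
With the supply zeroed, R₁ and R₂ appear in parallel from the tap: R_th = R₁‖R₂ = (100 × 356)/456.0 = 78.1 kΩ.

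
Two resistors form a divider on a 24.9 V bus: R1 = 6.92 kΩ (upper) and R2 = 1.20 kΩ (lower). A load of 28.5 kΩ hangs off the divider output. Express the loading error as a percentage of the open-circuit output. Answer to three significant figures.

The divider's output (Thévenin) resistance is R1‖R2 = 1.023 kΩ.
Fractional drop under load = R_th/(R_th + R_L) = 1.023 / (1.023 + 28.5) = 0.03464.
So the output falls by 3.46 %.

3.46 %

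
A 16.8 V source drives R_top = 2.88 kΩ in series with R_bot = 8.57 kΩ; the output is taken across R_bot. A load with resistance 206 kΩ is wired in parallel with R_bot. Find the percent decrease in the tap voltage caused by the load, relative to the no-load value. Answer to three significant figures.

The divider's output (Thévenin) resistance is R_top‖R_bot = 2.156 kΩ.
Fractional drop under load = R_th/(R_th + R_L) = 2.156 / (2.156 + 206) = 0.01036.
So the output falls by 1.04 %.

1.04 %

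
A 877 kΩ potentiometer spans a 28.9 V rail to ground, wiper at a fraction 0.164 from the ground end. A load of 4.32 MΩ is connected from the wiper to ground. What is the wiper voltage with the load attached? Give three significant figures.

V ≈ 4.61 V

The wiper splits the pot into (1−α)R = 733.2 kΩ above and αR = 143.8 kΩ below.
Lower section ‖ load = 139.2 kΩ.
V_wiper = 28.9 × 139.2/(733.2 + 139.2) = 4.61 V.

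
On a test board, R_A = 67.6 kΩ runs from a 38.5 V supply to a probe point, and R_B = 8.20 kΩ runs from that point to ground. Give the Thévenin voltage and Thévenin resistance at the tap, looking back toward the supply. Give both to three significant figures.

V_th is the open-circuit tap voltage: 38.5 × 8.20/(67.6 + 8.20) = 4.16 V.
With the supply zeroed, R_A and R_B appear in parallel from the tap: R_th = R_A‖R_B = (67.6 × 8.20)/75.80 = 7.31 kΩ.

V_th = 4.16 V, R_th = 7.31 kΩ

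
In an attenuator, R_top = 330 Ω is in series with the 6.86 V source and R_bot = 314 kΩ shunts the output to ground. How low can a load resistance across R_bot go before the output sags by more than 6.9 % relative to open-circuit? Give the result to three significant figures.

Output resistance R_th = R_top‖R_bot = (330 × 314000)/314300 = 329.7 Ω.
The fractional drop is R_th/(R_th + R_L); requiring this ≤ 0.0690 gives R_L ≥ R_th(1/0.0690 − 1) = 329.7 × 13.49 = 4.45 kΩ.

R_L(min) ≈ 4.45 kΩ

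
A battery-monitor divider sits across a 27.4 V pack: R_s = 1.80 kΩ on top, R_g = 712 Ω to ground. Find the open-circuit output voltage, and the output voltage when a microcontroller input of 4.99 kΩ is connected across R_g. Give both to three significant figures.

Open-circuit: V = 27.4 × 712/(1800 + 712) = 7.77 V.
With the load, R_g becomes R_g‖R_L = 623.1 Ω, so V = 27.4 × 623.1/2423 = 7.05 V.

Unloaded: 7.77 V; loaded: 7.05 V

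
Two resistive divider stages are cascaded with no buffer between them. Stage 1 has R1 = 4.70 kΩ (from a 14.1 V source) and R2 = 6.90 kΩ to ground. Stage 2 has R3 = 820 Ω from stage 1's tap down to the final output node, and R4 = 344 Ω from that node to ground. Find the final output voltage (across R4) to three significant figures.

V_out ≈ 0.729 V

Stage 2 presents R3+R4 = 1164 Ω as a load on stage 1's tap.
Stage 1's lower leg becomes R2‖(R3+R4) = 996.0 Ω, so V_mid = 14.1 × 996.0/5696 = 2.465 V.
Stage 2 is itself unloaded: V_out = V_mid × R4/(R3+R4) = 2.465 × 344/1164 = 0.729 V.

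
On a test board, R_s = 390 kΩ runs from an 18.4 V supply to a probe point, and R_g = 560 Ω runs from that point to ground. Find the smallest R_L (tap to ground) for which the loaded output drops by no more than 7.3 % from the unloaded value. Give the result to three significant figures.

R_L(min) ≈ 7.10 kΩ

Output resistance R_th = R_s‖R_g = (390000 × 560)/390600 = 559.2 Ω.
The fractional drop is R_th/(R_th + R_L); requiring this ≤ 0.0730 gives R_L ≥ R_th(1/0.0730 − 1) = 559.2 × 12.70 = 7.10 kΩ.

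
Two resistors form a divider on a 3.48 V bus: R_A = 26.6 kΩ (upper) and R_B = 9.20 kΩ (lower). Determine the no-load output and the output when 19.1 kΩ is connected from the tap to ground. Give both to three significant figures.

Open-circuit: V = 3.48 × 9.20/(26.6 + 9.20) = 0.894 V.
With the load, R_B becomes R_B‖R_L = 6.209 kΩ, so V = 3.48 × 6.209/32.81 = 0.659 V.

Unloaded: 0.894 V; loaded: 0.659 V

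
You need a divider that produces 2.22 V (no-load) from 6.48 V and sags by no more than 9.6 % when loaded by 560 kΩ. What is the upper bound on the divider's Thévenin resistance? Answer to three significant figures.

R_th ≤ 59.5 kΩ

Loading drop = R_th/(R_th + R_L) ≤ 0.0960, so R_th ≤ R_L · ε/(1−ε) = 560 kΩ × 0.0960/0.9040 = 59.5 kΩ.
(Any R1, R2 with R2/(R1+R2) = 0.343 and R1‖R2 ≤ 59.5 kΩ will meet the spec.)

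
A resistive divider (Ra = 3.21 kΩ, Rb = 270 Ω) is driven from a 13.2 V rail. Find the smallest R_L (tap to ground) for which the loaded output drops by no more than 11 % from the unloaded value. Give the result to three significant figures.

R_L(min) ≈ 2.02 kΩ

Output resistance R_th = Ra‖Rb = (3210 × 270)/3480 = 249.1 Ω.
The fractional drop is R_th/(R_th + R_L); requiring this ≤ 0.110 gives R_L ≥ R_th(1/0.110 − 1) = 249.1 × 8.091 = 2.02 kΩ.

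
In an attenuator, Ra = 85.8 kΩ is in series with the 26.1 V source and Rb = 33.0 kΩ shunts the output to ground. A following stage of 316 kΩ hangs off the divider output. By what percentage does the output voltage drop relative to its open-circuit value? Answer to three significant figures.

The divider's output (Thévenin) resistance is Ra‖Rb = 23.83 kΩ.
Fractional drop under load = R_th/(R_th + R_L) = 23.83 / (23.83 + 316) = 0.07013.
So the output falls by 7.01 %.

7.01 %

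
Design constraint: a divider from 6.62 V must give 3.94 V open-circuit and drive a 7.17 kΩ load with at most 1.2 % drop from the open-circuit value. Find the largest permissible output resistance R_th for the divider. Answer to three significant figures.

R_th ≤ 87.1 Ω

Loading drop = R_th/(R_th + R_L) ≤ 0.0120, so R_th ≤ R_L · ε/(1−ε) = 7.17 kΩ × 0.0120/0.9880 = 87.1 Ω.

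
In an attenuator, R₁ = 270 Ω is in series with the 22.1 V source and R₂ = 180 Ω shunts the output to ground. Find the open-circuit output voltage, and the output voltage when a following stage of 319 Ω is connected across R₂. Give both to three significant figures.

Unloaded: 8.84 V; loaded: 6.60 V

Open-circuit: V = 22.1 × 180/(270 + 180) = 8.84 V.
With the load, R₂ becomes R₂‖R_L = 115.1 Ω, so V = 22.1 × 115.1/385.1 = 6.60 V.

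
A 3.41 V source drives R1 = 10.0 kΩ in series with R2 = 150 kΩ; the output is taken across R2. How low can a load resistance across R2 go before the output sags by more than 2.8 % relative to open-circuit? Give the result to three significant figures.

Output resistance R_th = R1‖R2 = (10.0 × 150)/160.0 = 9.375 kΩ.
The fractional drop is R_th/(R_th + R_L); requiring this ≤ 0.0280 gives R_L ≥ R_th(1/0.0280 − 1) = 9.375 × 34.71 = 325 kΩ.

R_L(min) ≈ 325 kΩ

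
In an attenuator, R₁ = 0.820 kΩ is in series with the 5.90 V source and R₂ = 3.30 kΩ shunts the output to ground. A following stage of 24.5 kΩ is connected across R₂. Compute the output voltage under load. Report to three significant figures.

The load sits in parallel with R₂: R₂‖R_L = (3300 × 24500) / (3300 + 24500) = 2908 Ω.
V_out = 5.90 × 2908 / (820 + 2908) = 5.90 × 2908/3728 = 4.60 V.

V_out ≈ 4.60 V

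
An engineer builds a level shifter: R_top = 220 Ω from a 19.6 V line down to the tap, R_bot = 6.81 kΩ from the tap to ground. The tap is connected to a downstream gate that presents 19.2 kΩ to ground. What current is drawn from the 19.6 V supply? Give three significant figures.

R_bot‖R_L = 5027 Ω, so the source sees R_top + R_bot‖R_L = 5247 Ω.
I = 19.6 V / 5247 Ω = 3.74 mA.

I ≈ 3.74 mA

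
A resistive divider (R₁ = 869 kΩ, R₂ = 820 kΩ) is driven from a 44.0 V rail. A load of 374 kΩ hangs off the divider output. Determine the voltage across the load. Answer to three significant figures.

V_out ≈ 10.0 V

The load sits in parallel with R₂: R₂‖R_L = (820 × 374) / (820 + 374) = 256.9 kΩ.
V_out = 44.0 × 256.9 / (869 + 256.9) = 44.0 × 256.9/1126 = 10.0 V.
(Unloaded it would have been 21.4 V.)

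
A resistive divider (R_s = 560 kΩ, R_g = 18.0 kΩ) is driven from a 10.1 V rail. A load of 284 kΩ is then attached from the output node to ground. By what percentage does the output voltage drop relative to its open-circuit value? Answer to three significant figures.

The divider's output (Thévenin) resistance is R_s‖R_g = 17.44 kΩ.
Fractional drop under load = R_th/(R_th + R_L) = 17.44 / (17.44 + 284) = 0.05785.
So the output falls by 5.79 %.

5.79 %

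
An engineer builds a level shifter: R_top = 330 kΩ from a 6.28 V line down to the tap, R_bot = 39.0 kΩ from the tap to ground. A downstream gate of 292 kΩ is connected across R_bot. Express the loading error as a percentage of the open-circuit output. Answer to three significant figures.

Unloaded V = 6.28 × 39.0/369.0 = 0.66374 V.
Loaded: R_bot‖R_L = 34.40 kΩ, giving V = 6.28 × 34.40/364.4 = 0.59292 V.
Drop = (0.66374 − 0.59292) / 0.66374 = 10.7 %.

10.7 %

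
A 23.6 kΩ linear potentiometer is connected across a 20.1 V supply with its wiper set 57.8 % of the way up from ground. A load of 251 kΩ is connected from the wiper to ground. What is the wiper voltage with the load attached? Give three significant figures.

The wiper splits the pot into (1−α)R = 9.959 kΩ above and αR = 13.64 kΩ below.
Lower section ‖ load = 12.94 kΩ.
V_wiper = 20.1 × 12.94/(9.959 + 12.94) = 11.4 V.

V ≈ 11.4 V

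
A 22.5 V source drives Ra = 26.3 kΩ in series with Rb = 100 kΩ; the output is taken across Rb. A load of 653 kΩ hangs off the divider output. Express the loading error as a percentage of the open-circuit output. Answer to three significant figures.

The divider's output (Thévenin) resistance is Ra‖Rb = 20.82 kΩ.
Fractional drop under load = R_th/(R_th + R_L) = 20.82 / (20.82 + 653) = 0.03090.
So the output falls by 3.09 %.

3.09 %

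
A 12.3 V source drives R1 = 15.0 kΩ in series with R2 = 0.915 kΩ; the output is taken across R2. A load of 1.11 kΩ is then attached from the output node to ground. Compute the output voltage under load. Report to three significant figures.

V_out ≈ 0.398 V

The load sits in parallel with R2: R2‖R_L = (915 × 1110) / (915 + 1110) = 501.6 Ω.
V_out = 12.3 × 501.6 / (15000 + 501.6) = 12.3 × 501.6/15500 = 0.398 V.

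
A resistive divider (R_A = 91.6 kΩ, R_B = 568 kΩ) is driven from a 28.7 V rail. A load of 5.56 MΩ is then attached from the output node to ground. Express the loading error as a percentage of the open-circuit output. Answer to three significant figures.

The divider's output (Thévenin) resistance is R_A‖R_B = 78.88 kΩ.
Fractional drop under load = R_th/(R_th + R_L) = 78.88 / (78.88 + 5560) = 0.01399.
So the output falls by 1.40 %.

1.40 %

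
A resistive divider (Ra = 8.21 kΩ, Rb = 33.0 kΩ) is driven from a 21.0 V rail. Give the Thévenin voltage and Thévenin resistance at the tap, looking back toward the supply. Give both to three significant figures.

V_th is the open-circuit tap voltage: 21.0 × 33.0/(8.21 + 33.0) = 16.8 V.
With the supply zeroed, Ra and Rb appear in parallel from the tap: R_th = Ra‖Rb = (8.21 × 33.0)/41.21 = 6.57 kΩ.

V_th = 16.8 V, R_th = 6.57 kΩ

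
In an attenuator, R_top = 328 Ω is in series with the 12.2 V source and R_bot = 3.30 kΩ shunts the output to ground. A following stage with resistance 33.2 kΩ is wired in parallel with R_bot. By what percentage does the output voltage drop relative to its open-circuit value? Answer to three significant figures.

The divider's output (Thévenin) resistance is R_top‖R_bot = 298.3 Ω.
Fractional drop under load = R_th/(R_th + R_L) = 298.3 / (298.3 + 33200) = 0.008906.
So the output falls by 0.891 %.

0.891 %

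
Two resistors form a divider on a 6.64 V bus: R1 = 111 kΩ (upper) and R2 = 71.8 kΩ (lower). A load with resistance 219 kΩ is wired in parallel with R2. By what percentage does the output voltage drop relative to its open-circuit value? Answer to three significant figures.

Unloaded V = 6.64 × 71.8/182.8 = 2.608 V.
Loaded: R2‖R_L = 54.07 kΩ, giving V = 6.64 × 54.07/165.1 = 2.175 V.
Drop = (2.608 − 2.175) / 2.608 = 16.6 %.

16.6 %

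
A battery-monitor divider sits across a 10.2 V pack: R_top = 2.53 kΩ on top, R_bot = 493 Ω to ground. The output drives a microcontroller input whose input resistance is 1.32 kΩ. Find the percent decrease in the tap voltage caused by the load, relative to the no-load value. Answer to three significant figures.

Unloaded V = 10.2 × 493/3023 = 1.663 V.
Loaded: R_bot‖R_L = 358.9 Ω, giving V = 10.2 × 358.9/2889 = 1.267 V.
Drop = (1.663 − 1.267) / 1.663 = 23.8 %.

23.8 %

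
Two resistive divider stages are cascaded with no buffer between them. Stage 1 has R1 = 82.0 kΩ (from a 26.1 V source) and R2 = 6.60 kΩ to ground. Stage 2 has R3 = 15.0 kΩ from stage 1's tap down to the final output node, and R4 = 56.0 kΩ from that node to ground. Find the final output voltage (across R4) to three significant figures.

V_out ≈ 1.41 V

Stage 2 presents R3+R4 = 71.00 kΩ as a load on stage 1's tap.
Stage 1's lower leg becomes R2‖(R3+R4) = 6.039 kΩ, so V_mid = 26.1 × 6.039/88.04 = 1.790 V.
Stage 2 is itself unloaded: V_out = V_mid × R4/(R3+R4) = 1.790 × 56.0/71.00 = 1.41 V.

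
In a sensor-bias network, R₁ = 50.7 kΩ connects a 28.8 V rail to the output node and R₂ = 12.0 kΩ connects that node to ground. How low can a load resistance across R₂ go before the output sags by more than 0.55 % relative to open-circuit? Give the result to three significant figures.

R_L(min) ≈ 1.75 MΩ

Output resistance R_th = R₁‖R₂ = (50.7 × 12.0)/62.70 = 9.703 kΩ.
The fractional drop is R_th/(R_th + R_L); requiring this ≤ 0.00550 gives R_L ≥ R_th(1/0.00550 − 1) = 9.703 × 180.8 = 1.75 MΩ.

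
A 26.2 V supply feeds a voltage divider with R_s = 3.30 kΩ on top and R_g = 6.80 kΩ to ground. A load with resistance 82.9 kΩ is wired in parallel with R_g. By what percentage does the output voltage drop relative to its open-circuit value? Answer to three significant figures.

The divider's output (Thévenin) resistance is R_s‖R_g = 2.222 kΩ.
Fractional drop under load = R_th/(R_th + R_L) = 2.222 / (2.222 + 82.9) = 0.02610.
So the output falls by 2.61 %.

2.61 %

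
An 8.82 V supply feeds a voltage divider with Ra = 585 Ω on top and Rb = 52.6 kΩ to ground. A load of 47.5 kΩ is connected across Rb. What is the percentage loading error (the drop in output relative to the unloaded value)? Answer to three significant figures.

1.20 %

The divider's output (Thévenin) resistance is Ra‖Rb = 578.6 Ω.
Fractional drop under load = R_th/(R_th + R_L) = 578.6 / (578.6 + 47500) = 0.01203.
So the output falls by 1.20 %.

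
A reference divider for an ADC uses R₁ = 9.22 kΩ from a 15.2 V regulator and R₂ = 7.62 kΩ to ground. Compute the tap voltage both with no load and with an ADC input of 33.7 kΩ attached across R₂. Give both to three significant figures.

Unloaded: 6.88 V; loaded: 6.12 V

Open-circuit: V = 15.2 × 7.62/(9.22 + 7.62) = 6.88 V.
With the load, R₂ becomes R₂‖R_L = 6.215 kΩ, so V = 15.2 × 6.215/15.43 = 6.12 V.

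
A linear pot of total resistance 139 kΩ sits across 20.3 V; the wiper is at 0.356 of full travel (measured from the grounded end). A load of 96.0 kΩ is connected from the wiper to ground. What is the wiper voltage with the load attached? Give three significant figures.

V ≈ 5.43 V

The wiper splits the pot into (1−α)R = 89.52 kΩ above and αR = 49.48 kΩ below.
Lower section ‖ load = 32.65 kΩ.
V_wiper = 20.3 × 32.65/(89.52 + 32.65) = 5.43 V.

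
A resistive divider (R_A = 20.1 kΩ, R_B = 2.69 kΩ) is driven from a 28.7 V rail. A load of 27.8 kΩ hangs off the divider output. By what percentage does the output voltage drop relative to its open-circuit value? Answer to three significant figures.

7.86 %

The divider's output (Thévenin) resistance is R_A‖R_B = 2.372 kΩ.
Fractional drop under load = R_th/(R_th + R_L) = 2.372 / (2.372 + 27.8) = 0.07863.
So the output falls by 7.86 %.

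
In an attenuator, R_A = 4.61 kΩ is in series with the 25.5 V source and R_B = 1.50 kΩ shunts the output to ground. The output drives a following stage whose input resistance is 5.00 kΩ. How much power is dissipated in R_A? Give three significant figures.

P ≈ 90.2 mW

Total resistance from the source is R_A + (R_B‖R_L) = 5.764 kΩ, so I = 25.5/5.764 kΩ = 4.424 mA.
P = I²·R_A = (4.424 mA)² × 4.61 kΩ = 90.2 mW.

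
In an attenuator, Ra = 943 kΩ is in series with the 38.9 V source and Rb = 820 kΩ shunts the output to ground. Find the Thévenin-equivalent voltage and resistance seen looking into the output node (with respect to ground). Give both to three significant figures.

V_th is the open-circuit tap voltage: 38.9 × 820/(943 + 820) = 18.1 V.
With the supply zeroed, Ra and Rb appear in parallel from the tap: R_th = Ra‖Rb = (943 × 820)/1763 = 439 kΩ.

V_th = 18.1 V, R_th = 439 kΩ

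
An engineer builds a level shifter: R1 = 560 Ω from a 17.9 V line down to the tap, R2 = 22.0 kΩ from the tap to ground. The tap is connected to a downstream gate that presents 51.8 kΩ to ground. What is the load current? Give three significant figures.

I_L ≈ 0.333 mA

R2‖R_L = 15440 Ω; V_out = 17.9 × 15440/16000 = 17.27 V.
I_L = V_out / R_L = 17.27 / 51.8 kΩ = 0.333 mA.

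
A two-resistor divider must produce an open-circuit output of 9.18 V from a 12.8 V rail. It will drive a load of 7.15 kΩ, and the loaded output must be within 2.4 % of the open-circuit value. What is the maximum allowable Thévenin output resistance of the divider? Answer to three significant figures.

Loading drop = R_th/(R_th + R_L) ≤ 0.0240, so R_th ≤ R_L · ε/(1−ε) = 7.15 kΩ × 0.0240/0.9760 = 176 Ω.

R_th ≤ 176 Ω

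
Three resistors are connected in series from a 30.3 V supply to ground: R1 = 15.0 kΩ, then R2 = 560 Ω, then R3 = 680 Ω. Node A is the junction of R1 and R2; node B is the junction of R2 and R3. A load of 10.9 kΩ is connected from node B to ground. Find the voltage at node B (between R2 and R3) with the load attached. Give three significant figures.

V ≈ 1.20 V

At node B, R3 is in parallel with the load: R3‖R_L = 640.1 Ω.
Below node A the resistance is R2 + (R3‖R_L) = 1200 Ω, so V_A = 30.3 × 1200/16200 = 2.245 V.
Then V_B = V_A × (R3‖R_L)/(R2 + R3‖R_L) = 2.245 × 640.1/1200 = 1.20 V.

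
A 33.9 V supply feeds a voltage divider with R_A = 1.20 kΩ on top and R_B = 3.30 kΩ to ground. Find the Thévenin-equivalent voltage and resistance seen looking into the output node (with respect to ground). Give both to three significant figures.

V_th is the open-circuit tap voltage: 33.9 × 3.30/(1.20 + 3.30) = 24.9 V.
With the supply zeroed, R_A and R_B appear in parallel from the tap: R_th = R_A‖R_B = (1.20 × 3.30)/4.500 = 880 Ω.

V_th = 24.9 V, R_th = 880 Ω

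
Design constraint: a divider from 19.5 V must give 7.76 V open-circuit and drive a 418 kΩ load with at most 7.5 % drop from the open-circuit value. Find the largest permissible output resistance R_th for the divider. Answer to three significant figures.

Loading drop = R_th/(R_th + R_L) ≤ 0.0750, so R_th ≤ R_L · ε/(1−ε) = 418 kΩ × 0.0750/0.9250 = 33.9 kΩ.

R_th ≤ 33.9 kΩ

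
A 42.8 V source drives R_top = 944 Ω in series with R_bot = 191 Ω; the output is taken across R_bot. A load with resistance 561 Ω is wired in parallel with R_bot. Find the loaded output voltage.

V_out ≈ 5.61 V

The load sits in parallel with R_bot: R_bot‖R_L = (191 × 561) / (191 + 561) = 142.5 Ω.
V_out = 42.8 × 142.5 / (944 + 142.5) = 42.8 × 142.5/1086 = 5.61 V.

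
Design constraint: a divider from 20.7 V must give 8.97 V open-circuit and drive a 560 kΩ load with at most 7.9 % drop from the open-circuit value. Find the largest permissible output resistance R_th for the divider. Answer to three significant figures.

Loading drop = R_th/(R_th + R_L) ≤ 0.0790, so R_th ≤ R_L · ε/(1−ε) = 560 kΩ × 0.0790/0.9210 = 48.0 kΩ.

R_th ≤ 48.0 kΩ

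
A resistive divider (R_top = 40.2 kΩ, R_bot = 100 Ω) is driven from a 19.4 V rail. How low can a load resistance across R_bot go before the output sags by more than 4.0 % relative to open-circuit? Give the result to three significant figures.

R_L(min) ≈ 2.39 kΩ

Output resistance R_th = R_top‖R_bot = (40200 × 100)/40300 = 99.75 Ω.
The fractional drop is R_th/(R_th + R_L); requiring this ≤ 0.0400 gives R_L ≥ R_th(1/0.0400 − 1) = 99.75 × 24.00 = 2.39 kΩ.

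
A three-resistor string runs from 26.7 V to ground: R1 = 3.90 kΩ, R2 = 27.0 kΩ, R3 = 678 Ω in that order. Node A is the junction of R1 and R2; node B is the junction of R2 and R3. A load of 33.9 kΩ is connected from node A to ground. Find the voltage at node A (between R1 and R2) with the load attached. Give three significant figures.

V ≈ 21.3 V

Below node A the series string R2+R3 = 27680 Ω sits in parallel with the 33900 Ω load: 15240 Ω.
V_A = 26.7 × 15240/(3900 + 15240) = 21.3 V.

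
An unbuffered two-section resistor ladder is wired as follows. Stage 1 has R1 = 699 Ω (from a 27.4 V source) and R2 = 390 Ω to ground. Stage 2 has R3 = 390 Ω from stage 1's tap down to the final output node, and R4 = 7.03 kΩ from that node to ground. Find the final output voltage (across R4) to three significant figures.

Stage 2 presents R3+R4 = 7420 Ω as a load on stage 1's tap.
Stage 1's lower leg becomes R2‖(R3+R4) = 370.5 Ω, so V_mid = 27.4 × 370.5/1070 = 9.492 V.
Stage 2 is itself unloaded: V_out = V_mid × R4/(R3+R4) = 9.492 × 7030/7420 = 8.99 V.

V_out ≈ 8.99 V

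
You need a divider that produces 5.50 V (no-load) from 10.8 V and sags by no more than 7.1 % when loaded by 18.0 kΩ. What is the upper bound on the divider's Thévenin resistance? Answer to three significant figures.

Loading drop = R_th/(R_th + R_L) ≤ 0.0710, so R_th ≤ R_L · ε/(1−ε) = 18.0 kΩ × 0.0710/0.9290 = 1.38 kΩ.
(Any R1, R2 with R2/(R1+R2) = 0.509 and R1‖R2 ≤ 1.38 kΩ will meet the spec.)

R_th ≤ 1.38 kΩ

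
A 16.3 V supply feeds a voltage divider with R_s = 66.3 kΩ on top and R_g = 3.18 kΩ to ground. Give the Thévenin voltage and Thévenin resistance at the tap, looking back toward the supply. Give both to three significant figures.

V_th = 0.746 V, R_th = 3.03 kΩ

V_th is the open-circuit tap voltage: 16.3 × 3.18/(66.3 + 3.18) = 0.746 V.
With the supply zeroed, R_s and R_g appear in parallel from the tap: R_th = R_s‖R_g = (66.3 × 3.18)/69.48 = 3.03 kΩ.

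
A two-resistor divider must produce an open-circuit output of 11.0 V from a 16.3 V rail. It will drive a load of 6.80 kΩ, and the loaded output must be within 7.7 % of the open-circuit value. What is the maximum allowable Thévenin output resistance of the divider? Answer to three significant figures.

R_th ≤ 567 Ω

Loading drop = R_th/(R_th + R_L) ≤ 0.0770, so R_th ≤ R_L · ε/(1−ε) = 6.80 kΩ × 0.0770/0.9230 = 567 Ω.
(Any R1, R2 with R2/(R1+R2) = 0.675 and R1‖R2 ≤ 567 Ω will meet the spec.)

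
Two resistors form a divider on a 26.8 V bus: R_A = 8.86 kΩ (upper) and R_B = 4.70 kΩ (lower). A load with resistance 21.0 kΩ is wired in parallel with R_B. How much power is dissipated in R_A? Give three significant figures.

Total resistance from the source is R_A + (R_B‖R_L) = 12.70 kΩ, so I = 26.8/12.70 kΩ = 2.110 mA.
P = I²·R_A = (2.110 mA)² × 8.86 kΩ = 39.5 mW.

P ≈ 39.5 mW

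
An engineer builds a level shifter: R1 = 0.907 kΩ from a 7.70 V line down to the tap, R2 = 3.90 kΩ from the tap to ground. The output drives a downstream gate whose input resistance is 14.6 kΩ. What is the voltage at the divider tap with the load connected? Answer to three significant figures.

The load sits in parallel with R2: R2‖R_L = (3900 × 14600) / (3900 + 14600) = 3078 Ω.
V_out = 7.70 × 3078 / (907 + 3078) = 7.70 × 3078/3985 = 5.95 V.
(Unloaded it would have been 6.25 V.)

V_out ≈ 5.95 V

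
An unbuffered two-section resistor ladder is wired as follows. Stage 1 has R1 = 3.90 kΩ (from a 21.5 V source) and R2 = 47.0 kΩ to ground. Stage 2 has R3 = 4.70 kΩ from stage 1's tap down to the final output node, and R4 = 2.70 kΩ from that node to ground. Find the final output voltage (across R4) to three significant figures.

V_out ≈ 4.87 V

Stage 2 presents R3+R4 = 7.400 kΩ as a load on stage 1's tap.
Stage 1's lower leg becomes R2‖(R3+R4) = 6.393 kΩ, so V_mid = 21.5 × 6.393/10.29 = 13.35 V.
Stage 2 is itself unloaded: V_out = V_mid × R4/(R3+R4) = 13.35 × 2.70/7.400 = 4.87 V.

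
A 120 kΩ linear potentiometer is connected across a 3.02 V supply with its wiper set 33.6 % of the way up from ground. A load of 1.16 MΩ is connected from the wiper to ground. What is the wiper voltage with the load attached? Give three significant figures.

V ≈ 0.992 V

The wiper splits the pot into (1−α)R = 79.68 kΩ above and αR = 40.32 kΩ below.
Lower section ‖ load = 38.97 kΩ.
V_wiper = 3.02 × 38.97/(79.68 + 38.97) = 0.992 V.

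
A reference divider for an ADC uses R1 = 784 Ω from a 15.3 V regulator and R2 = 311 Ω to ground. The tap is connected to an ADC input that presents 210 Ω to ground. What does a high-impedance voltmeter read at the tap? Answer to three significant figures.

V_out ≈ 2.11 V

The load sits in parallel with R2: R2‖R_L = (311 × 210) / (311 + 210) = 125.4 Ω.
V_out = 15.3 × 125.4 / (784 + 125.4) = 15.3 × 125.4/909.4 = 2.11 V.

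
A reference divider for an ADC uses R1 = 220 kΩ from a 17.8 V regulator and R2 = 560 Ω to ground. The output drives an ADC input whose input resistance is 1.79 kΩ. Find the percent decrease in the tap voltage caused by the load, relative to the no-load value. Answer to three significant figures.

The divider's output (Thévenin) resistance is R1‖R2 = 558.6 Ω.
Fractional drop under load = R_th/(R_th + R_L) = 558.6 / (558.6 + 1790) = 0.2378.
So the output falls by 23.8 %.

23.8 %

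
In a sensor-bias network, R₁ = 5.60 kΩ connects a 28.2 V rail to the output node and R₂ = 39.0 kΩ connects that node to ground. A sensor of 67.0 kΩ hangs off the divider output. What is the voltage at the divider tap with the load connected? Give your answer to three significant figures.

The load sits in parallel with R₂: R₂‖R_L = (39.0 × 67.0) / (39.0 + 67.0) = 24.65 kΩ.
V_out = 28.2 × 24.65 / (5.60 + 24.65) = 28.2 × 24.65/30.25 = 23.0 V.

V_out ≈ 23.0 V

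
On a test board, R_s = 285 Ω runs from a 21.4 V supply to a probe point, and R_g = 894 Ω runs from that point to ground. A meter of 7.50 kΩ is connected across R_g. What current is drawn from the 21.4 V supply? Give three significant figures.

R_g‖R_L = 798.8 Ω, so the source sees R_s + R_g‖R_L = 1084 Ω.
I = 21.4 V / 1084 Ω = 19.7 mA.

I ≈ 19.7 mA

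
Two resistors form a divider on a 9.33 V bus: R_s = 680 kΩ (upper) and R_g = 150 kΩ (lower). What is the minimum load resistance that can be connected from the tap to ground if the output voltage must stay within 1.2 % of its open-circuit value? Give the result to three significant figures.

Output resistance R_th = R_s‖R_g = (680 × 150)/830.0 = 122.9 kΩ.
The fractional drop is R_th/(R_th + R_L); requiring this ≤ 0.0120 gives R_L ≥ R_th(1/0.0120 − 1) = 122.9 × 82.33 = 10.1 MΩ.

R_L(min) ≈ 10.1 MΩ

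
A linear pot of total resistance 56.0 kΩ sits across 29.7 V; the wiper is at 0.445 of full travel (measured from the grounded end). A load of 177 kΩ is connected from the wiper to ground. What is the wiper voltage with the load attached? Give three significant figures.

V ≈ 12.3 V

The wiper splits the pot into (1−α)R = 31.08 kΩ above and αR = 24.92 kΩ below.
Lower section ‖ load = 21.84 kΩ.
V_wiper = 29.7 × 21.84/(31.08 + 21.84) = 12.3 V.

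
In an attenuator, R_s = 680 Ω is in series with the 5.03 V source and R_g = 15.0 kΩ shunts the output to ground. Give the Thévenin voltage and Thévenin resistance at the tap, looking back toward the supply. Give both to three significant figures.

V_th = 4.81 V, R_th = 651 Ω

V_th is the open-circuit tap voltage: 5.03 × 15000/(680 + 15000) = 4.81 V.
With the supply zeroed, R_s and R_g appear in parallel from the tap: R_th = R_s‖R_g = (680 × 15000)/15680 = 651 Ω.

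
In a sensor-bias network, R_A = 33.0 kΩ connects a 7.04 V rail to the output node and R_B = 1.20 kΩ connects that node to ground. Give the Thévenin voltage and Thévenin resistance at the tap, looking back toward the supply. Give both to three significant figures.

V_th = 0.247 V, R_th = 1.16 kΩ

V_th is the open-circuit tap voltage: 7.04 × 1.20/(33.0 + 1.20) = 0.247 V.
With the supply zeroed, R_A and R_B appear in parallel from the tap: R_th = R_A‖R_B = (33.0 × 1.20)/34.20 = 1.16 kΩ.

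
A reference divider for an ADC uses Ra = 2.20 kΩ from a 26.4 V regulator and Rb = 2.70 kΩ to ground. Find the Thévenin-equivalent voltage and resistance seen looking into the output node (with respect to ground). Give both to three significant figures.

V_th is the open-circuit tap voltage: 26.4 × 2.70/(2.20 + 2.70) = 14.5 V.
With the supply zeroed, Ra and Rb appear in parallel from the tap: R_th = Ra‖Rb = (2.20 × 2.70)/4.900 = 1.21 kΩ.

V_th = 14.5 V, R_th = 1.21 kΩ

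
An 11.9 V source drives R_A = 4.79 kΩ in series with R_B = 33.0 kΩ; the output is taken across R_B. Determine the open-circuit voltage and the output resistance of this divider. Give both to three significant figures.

V_th is the open-circuit tap voltage: 11.9 × 33.0/(4.79 + 33.0) = 10.4 V.
With the supply zeroed, R_A and R_B appear in parallel from the tap: R_th = R_A‖R_B = (4.79 × 33.0)/37.79 = 4.18 kΩ.

V_th = 10.4 V, R_th = 4.18 kΩ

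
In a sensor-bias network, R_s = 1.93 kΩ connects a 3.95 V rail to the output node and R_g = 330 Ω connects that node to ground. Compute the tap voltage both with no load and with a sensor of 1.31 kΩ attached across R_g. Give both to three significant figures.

Unloaded: 0.577 V; loaded: 0.475 V

Open-circuit: V = 3.95 × 330/(1930 + 330) = 0.577 V.
With the load, R_g becomes R_g‖R_L = 263.6 Ω, so V = 3.95 × 263.6/2194 = 0.475 V.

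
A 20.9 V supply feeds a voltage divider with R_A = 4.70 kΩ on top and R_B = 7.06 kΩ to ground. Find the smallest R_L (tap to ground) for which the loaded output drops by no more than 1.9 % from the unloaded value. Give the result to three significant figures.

Output resistance R_th = R_A‖R_B = (4.70 × 7.06)/11.76 = 2.822 kΩ.
The fractional drop is R_th/(R_th + R_L); requiring this ≤ 0.0190 gives R_L ≥ R_th(1/0.0190 − 1) = 2.822 × 51.63 = 146 kΩ.

R_L(min) ≈ 146 kΩ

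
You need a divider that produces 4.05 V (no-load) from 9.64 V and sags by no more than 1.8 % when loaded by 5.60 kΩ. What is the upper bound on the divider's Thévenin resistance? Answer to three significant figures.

Loading drop = R_th/(R_th + R_L) ≤ 0.0180, so R_th ≤ R_L · ε/(1−ε) = 5.60 kΩ × 0.0180/0.9820 = 103 Ω.

R_th ≤ 103 Ω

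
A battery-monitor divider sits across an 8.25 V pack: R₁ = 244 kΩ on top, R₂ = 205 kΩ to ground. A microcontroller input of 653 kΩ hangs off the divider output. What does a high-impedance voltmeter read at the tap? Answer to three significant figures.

The load sits in parallel with R₂: R₂‖R_L = (205 × 653) / (205 + 653) = 156.0 kΩ.
V_out = 8.25 × 156.0 / (244 + 156.0) = 8.25 × 156.0/400.0 = 3.22 V.
(Unloaded it would have been 3.77 V.)

V_out ≈ 3.22 V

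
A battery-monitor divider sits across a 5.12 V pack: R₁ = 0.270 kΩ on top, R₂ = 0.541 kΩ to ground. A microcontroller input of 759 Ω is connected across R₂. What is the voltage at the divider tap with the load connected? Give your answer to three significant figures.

The load sits in parallel with R₂: R₂‖R_L = (541 × 759) / (541 + 759) = 315.9 Ω.
V_out = 5.12 × 315.9 / (270 + 315.9) = 5.12 × 315.9/585.9 = 2.76 V.

V_out ≈ 2.76 V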